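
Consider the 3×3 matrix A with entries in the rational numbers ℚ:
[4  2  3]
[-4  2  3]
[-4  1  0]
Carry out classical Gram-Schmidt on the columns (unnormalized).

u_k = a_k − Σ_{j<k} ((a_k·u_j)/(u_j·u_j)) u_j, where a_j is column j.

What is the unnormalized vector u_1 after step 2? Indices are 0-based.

u_1 = (7/3, 5/3, 2/3)

Step 1: u_0 = a_0 = (4, -4, -4).
Step 2: u_1 = a_1 − (-1/12)·u_0 = (7/3, 5/3, 2/3).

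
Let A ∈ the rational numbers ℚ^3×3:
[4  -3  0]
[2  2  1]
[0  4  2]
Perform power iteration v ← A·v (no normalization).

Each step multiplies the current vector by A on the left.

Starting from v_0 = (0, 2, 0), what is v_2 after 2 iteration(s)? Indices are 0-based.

v_0 = (0, 2, 0).
v_1 = A·v_0 = (-6, 4, 8).
v_2 = A·v_1 = (-36, 4, 32).

v_2 = (-36, 4, 32)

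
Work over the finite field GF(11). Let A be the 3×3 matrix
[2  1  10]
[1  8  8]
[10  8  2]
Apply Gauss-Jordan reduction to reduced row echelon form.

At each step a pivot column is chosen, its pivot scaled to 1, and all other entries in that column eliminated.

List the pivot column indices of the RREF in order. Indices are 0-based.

[1] R0 /= 2  ⇒  (1, 6, 5)
     R1 -= 1·R0  ⇒  (0, 2, 3)
     R2 -= 10·R0  ⇒  (0, 3, 7)
[2] R1 /= 2  ⇒  (0, 1, 7)
     R0 -= 6·R1  ⇒  (1, 0, 7)
     R2 -= 3·R1  ⇒  (0, 0, 8)
[3] R2 /= 8  ⇒  (0, 0, 1)
     R0 -= 7·R2  ⇒  (1, 0, 0)
     R1 -= 7·R2  ⇒  (0, 1, 0)

pivot columns: 0, 1, 2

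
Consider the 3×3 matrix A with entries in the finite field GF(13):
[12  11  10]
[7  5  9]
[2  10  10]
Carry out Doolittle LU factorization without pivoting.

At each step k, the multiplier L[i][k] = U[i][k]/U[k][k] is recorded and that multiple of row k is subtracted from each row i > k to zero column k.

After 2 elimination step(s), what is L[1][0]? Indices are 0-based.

L[1][0] = 6

k=0: U[0][0]=12
  eliminate (1,0): mult=6, new row 1: (0, 4, 1); set L[1][0]=6
  eliminate (2,0): mult=11, new row 2: (0, 6, 4); set L[2][0]=11
k=1: U[1][1]=4
  eliminate (2,1): mult=8, new row 2: (0, 0, 9); set L[2][1]=8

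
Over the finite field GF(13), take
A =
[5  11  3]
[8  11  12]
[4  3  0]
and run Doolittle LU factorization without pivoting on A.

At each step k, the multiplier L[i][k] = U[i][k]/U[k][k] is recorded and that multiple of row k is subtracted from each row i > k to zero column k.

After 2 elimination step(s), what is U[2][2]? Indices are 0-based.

Step 1: pivot at (0,0) is 5.
  row1 ← row1 − (12)·row0  ⇒  L[1][0]=12, U row1=(0, 9, 2)
  row2 ← row2 − (6)·row0  ⇒  L[2][0]=6, U row2=(0, 2, 8)
Step 2: pivot at (1,1) is 9.
  row2 ← row2 − (6)·row1  ⇒  L[2][1]=6, U row2=(0, 0, 9)

U[2][2] = 9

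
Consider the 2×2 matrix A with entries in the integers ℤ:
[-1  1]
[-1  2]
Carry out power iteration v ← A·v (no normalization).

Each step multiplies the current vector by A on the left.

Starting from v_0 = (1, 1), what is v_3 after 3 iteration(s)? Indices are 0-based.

v_0 = (1, 1).
v_1 = A·v_0 = (0, 1).
v_2 = A·v_1 = (1, 2).
v_3 = A·v_2 = (1, 3).

v_3 = (1, 3)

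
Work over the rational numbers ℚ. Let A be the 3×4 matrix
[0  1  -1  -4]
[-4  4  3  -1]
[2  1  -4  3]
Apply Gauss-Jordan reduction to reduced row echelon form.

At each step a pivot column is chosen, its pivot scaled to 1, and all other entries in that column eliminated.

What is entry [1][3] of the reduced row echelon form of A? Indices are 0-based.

[1] R0 <-> R1
[1] R0 /= -4  ⇒  (1, -1, -3/4, 1/4)
     R2 -= 2·R0  ⇒  (0, 3, -5/2, 5/2)
[2] R1 /= 1  ⇒  (0, 1, -1, -4)
     R0 -= -1·R1  ⇒  (1, 0, -7/4, -15/4)
     R2 -= 3·R1  ⇒  (0, 0, 1/2, 29/2)
[3] R2 /= 1/2  ⇒  (0, 0, 1, 29)
     R0 -= -7/4·R2  ⇒  (1, 0, 0, 47)
     R1 -= -1·R2  ⇒  (0, 1, 0, 25)

M[1][3] = 25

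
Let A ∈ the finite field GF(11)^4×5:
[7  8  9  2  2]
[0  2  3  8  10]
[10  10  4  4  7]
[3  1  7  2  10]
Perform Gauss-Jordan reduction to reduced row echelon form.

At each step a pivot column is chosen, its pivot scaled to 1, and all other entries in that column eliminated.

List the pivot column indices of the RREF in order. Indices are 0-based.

pivot(0,0)=7: scale R0 → (1, 9, 6, 5, 5)
  clear (2,0): R2 −= (10)R0 → (0, 8, 10, 9, 1)
  clear (3,0): R3 −= (3)R0 → (0, 7, 0, 9, 6)
pivot(1,1)=2: scale R1 → (0, 1, 7, 4, 5)
  clear (0,1): R0 −= (9)R1 → (1, 0, 9, 2, 4)
  clear (2,1): R2 −= (8)R1 → (0, 0, 9, 10, 5)
  clear (3,1): R3 −= (7)R1 → (0, 0, 6, 3, 4)
pivot(2,2)=9: scale R2 → (0, 0, 1, 6, 3)
  clear (0,2): R0 −= (9)R2 → (1, 0, 0, 3, 10)
  clear (1,2): R1 −= (7)R2 → (0, 1, 0, 6, 6)
  clear (3,2): R3 −= (6)R2 → (0, 0, 0, 0, 8)
col 3: no nonzero at/below row 3; advance.
pivot(3,4)=8: scale R3 → (0, 0, 0, 0, 1)
  clear (0,4): R0 −= (10)R3 → (1, 0, 0, 3, 0)
  clear (1,4): R1 −= (6)R3 → (0, 1, 0, 6, 0)
  clear (2,4): R2 −= (3)R3 → (0, 0, 1, 6, 0)

pivot columns: 0, 1, 2, 4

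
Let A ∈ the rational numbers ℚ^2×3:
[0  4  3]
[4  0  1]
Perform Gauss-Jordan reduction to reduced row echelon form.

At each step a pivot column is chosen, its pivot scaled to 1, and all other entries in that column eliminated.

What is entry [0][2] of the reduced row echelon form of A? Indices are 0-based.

M[0][2] = 1/4

pivot(0,0): swap R0↔R1
pivot(0,0)=4: scale R0 → (1, 0, 1/4)
pivot(1,1)=4: scale R1 → (0, 1, 3/4)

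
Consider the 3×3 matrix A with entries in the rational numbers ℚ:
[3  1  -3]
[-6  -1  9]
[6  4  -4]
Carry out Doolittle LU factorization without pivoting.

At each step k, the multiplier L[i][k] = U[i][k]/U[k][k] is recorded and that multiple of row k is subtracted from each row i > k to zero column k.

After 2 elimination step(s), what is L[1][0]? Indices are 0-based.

L[1][0] = -2

[col 0] pivot 3
  R1 -= -2*R0 → (0, 1, 3)  (L[1][0] := -2)
  R2 -= 2*R0 → (0, 2, 2)  (L[2][0] := 2)
[col 1] pivot 1
  R2 -= 2*R1 → (0, 0, -4)  (L[2][1] := 2)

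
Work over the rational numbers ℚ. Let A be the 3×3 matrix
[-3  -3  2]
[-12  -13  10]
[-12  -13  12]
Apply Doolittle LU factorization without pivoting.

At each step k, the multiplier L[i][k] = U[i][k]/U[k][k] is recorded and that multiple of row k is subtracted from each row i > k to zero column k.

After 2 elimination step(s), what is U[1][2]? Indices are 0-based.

U[1][2] = 2

[col 0] pivot -3
  R1 -= 4*R0 → (0, -1, 2)  (L[1][0] := 4)
  R2 -= 4*R0 → (0, -1, 4)  (L[2][0] := 4)
[col 1] pivot -1
  R2 -= 1*R1 → (0, 0, 2)  (L[2][1] := 1)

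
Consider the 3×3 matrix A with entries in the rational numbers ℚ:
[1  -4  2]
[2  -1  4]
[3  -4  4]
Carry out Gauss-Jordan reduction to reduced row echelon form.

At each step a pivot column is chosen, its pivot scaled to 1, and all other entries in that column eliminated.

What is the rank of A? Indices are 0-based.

rank = 3

[1] R0 /= 1  ⇒  (1, -4, 2)
     R1 -= 2·R0  ⇒  (0, 7, 0)
     R2 -= 3·R0  ⇒  (0, 8, -2)
[2] R1 /= 7  ⇒  (0, 1, 0)
     R0 -= -4·R1  ⇒  (1, 0, 2)
     R2 -= 8·R1  ⇒  (0, 0, -2)
[3] R2 /= -2  ⇒  (0, 0, 1)
     R0 -= 2·R2  ⇒  (1, 0, 0)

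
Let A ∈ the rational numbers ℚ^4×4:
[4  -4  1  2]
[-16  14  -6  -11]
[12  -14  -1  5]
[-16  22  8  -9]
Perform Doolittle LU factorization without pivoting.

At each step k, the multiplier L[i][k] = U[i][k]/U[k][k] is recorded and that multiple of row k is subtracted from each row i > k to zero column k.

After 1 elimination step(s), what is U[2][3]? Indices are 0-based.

U[2][3] = -1

k=0: U[0][0]=4
  eliminate (1,0): mult=-4, new row 1: (0, -2, -2, -3); set L[1][0]=-4
  eliminate (2,0): mult=3, new row 2: (0, -2, -4, -1); set L[2][0]=3
  eliminate (3,0): mult=-4, new row 3: (0, 6, 12, -1); set L[3][0]=-4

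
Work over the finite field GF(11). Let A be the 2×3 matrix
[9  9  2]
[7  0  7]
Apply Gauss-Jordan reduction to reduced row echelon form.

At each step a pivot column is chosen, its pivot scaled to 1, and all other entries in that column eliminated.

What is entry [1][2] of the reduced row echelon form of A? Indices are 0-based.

M[1][2] = 9

step 1: normalize row 0 (÷9) = (1, 1, 10)
  row 1: subtract 7×row0 = (0, 4, 3)
step 2: normalize row 1 (÷4) = (0, 1, 9)
  row 0: subtract 1×row1 = (1, 0, 1)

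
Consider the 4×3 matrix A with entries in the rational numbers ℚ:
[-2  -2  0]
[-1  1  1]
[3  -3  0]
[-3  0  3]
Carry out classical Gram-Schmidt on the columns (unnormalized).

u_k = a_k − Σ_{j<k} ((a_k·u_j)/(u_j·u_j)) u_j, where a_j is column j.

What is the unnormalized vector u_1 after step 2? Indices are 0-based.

u_1 = (-58/23, 17/23, -51/23, -18/23)

Step 1: u_0 = a_0 = (-2, -1, 3, -3).
Step 2: u_1 = a_1 − (-6/23)·u_0 = (-58/23, 17/23, -51/23, -18/23).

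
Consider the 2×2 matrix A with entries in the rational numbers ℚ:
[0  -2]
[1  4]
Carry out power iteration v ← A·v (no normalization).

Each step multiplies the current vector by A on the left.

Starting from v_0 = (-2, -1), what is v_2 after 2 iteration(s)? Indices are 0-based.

v_2 = (12, -22)

v_0 = (-2, -1).
v_1 = A·v_0 = (2, -6).
v_2 = A·v_1 = (12, -22).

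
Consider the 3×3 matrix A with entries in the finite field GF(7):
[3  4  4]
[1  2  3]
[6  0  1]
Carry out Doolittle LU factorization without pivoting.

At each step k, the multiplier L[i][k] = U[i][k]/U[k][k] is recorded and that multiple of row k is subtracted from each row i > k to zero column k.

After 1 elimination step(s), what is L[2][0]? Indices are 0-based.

L[2][0] = 2

[col 0] pivot 3
  R1 -= 5*R0 → (0, 3, 4)  (L[1][0] := 5)
  R2 -= 2*R0 → (0, 6, 0)  (L[2][0] := 2)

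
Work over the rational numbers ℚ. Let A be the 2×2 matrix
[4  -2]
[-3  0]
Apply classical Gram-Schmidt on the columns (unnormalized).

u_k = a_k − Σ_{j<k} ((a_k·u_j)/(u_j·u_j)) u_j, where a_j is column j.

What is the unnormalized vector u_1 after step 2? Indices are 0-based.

u_1 = (-18/25, -24/25)

Step 1: u_0 = a_0 = (4, -3).
Step 2: u_1 = a_1 − (-8/25)·u_0 = (-18/25, -24/25).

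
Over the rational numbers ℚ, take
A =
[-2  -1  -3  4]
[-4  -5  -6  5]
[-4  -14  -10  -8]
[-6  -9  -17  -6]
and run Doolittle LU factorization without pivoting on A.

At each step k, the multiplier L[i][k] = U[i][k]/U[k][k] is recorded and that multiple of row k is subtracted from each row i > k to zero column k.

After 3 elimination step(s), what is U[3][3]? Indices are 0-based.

Step 1: pivot at (0,0) is -2.
  row1 ← row1 − (2)·row0  ⇒  L[1][0]=2, U row1=(0, -3, 0, -3)
  row2 ← row2 − (2)·row0  ⇒  L[2][0]=2, U row2=(0, -12, -4, -16)
  row3 ← row3 − (3)·row0  ⇒  L[3][0]=3, U row3=(0, -6, -8, -18)
Step 2: pivot at (1,1) is -3.
  row2 ← row2 − (4)·row1  ⇒  L[2][1]=4, U row2=(0, 0, -4, -4)
  row3 ← row3 − (2)·row1  ⇒  L[3][1]=2, U row3=(0, 0, -8, -12)
Step 3: pivot at (2,2) is -4.
  row3 ← row3 − (2)·row2  ⇒  L[3][2]=2, U row3=(0, 0, 0, -4)

U[3][3] = -4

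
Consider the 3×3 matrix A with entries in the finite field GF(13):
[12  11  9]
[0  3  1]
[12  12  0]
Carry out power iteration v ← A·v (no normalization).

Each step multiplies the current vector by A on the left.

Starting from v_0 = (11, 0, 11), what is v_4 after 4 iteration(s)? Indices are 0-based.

v_4 = (5, 10, 5)

v_0 = (11, 0, 11).
v_1 = A·v_0 = (10, 11, 2).
v_2 = A·v_1 = (12, 9, 5).
v_3 = A·v_2 = (2, 6, 5).
v_4 = A·v_3 = (5, 10, 5).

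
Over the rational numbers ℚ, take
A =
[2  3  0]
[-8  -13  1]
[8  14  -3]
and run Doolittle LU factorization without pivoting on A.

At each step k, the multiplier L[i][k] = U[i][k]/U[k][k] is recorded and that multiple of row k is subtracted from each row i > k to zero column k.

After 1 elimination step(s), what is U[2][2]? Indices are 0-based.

U[2][2] = -3

k=0: U[0][0]=2
  eliminate (1,0): mult=-4, new row 1: (0, -1, 1); set L[1][0]=-4
  eliminate (2,0): mult=4, new row 2: (0, 2, -3); set L[2][0]=4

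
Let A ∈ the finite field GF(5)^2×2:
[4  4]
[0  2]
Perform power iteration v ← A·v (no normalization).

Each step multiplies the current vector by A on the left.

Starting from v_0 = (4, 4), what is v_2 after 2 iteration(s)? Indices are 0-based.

v_0 = (4, 4).
v_1 = A·v_0 = (2, 3).
v_2 = A·v_1 = (0, 1).

v_2 = (0, 1)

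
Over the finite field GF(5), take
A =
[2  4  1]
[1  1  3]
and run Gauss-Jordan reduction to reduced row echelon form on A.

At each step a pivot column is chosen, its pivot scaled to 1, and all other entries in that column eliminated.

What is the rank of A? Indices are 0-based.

rank = 2

step 1: normalize row 0 (÷2) = (1, 2, 3)
  row 1: subtract 1×row0 = (0, 4, 0)
step 2: normalize row 1 (÷4) = (0, 1, 0)
  row 0: subtract 2×row1 = (1, 0, 3)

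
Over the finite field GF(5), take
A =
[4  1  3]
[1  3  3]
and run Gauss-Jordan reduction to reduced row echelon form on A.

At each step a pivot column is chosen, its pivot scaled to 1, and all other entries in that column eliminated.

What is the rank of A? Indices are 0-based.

rank = 2

step 1: normalize row 0 (÷4) = (1, 4, 2)
  row 1: subtract 1×row0 = (0, 4, 1)
step 2: normalize row 1 (÷4) = (0, 1, 4)
  row 0: subtract 4×row1 = (1, 0, 1)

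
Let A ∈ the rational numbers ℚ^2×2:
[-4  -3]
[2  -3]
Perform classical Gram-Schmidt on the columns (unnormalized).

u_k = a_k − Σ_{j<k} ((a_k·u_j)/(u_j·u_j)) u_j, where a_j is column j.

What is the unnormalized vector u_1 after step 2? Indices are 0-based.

Step 1: u_0 = a_0 = (-4, 2).
Step 2: u_1 = a_1 − (3/10)·u_0 = (-9/5, -18/5).

u_1 = (-9/5, -18/5)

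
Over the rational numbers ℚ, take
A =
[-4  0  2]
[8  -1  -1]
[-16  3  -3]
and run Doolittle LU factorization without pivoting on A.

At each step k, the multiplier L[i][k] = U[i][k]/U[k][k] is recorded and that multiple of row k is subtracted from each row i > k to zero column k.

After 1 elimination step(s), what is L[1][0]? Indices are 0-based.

k=0: U[0][0]=-4
  eliminate (1,0): mult=-2, new row 1: (0, -1, 3); set L[1][0]=-2
  eliminate (2,0): mult=4, new row 2: (0, 3, -11); set L[2][0]=4

L[1][0] = -2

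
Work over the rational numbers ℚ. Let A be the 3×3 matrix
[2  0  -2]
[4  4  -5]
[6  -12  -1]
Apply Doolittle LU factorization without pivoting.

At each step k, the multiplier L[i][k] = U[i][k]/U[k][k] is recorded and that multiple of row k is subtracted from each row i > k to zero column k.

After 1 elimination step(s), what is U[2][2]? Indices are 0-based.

k=0: U[0][0]=2
  eliminate (1,0): mult=2, new row 1: (0, 4, -1); set L[1][0]=2
  eliminate (2,0): mult=3, new row 2: (0, -12, 5); set L[2][0]=3

U[2][2] = 5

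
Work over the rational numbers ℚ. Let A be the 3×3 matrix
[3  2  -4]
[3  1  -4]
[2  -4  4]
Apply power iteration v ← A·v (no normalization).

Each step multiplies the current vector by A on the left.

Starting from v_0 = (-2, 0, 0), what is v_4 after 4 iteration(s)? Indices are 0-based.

v_0 = (-2, 0, 0).
v_1 = A·v_0 = (-6, -6, -4).
v_2 = A·v_1 = (-14, -8, -4).
v_3 = A·v_2 = (-42, -34, -12).
v_4 = A·v_3 = (-146, -112, 4).

v_4 = (-146, -112, 4)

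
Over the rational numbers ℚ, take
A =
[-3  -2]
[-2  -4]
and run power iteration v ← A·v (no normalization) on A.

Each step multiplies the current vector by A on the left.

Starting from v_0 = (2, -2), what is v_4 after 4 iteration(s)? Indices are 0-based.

v_0 = (2, -2).
v_1 = A·v_0 = (-2, 4).
v_2 = A·v_1 = (-2, -12).
v_3 = A·v_2 = (30, 52).
v_4 = A·v_3 = (-194, -268).

v_4 = (-194, -268)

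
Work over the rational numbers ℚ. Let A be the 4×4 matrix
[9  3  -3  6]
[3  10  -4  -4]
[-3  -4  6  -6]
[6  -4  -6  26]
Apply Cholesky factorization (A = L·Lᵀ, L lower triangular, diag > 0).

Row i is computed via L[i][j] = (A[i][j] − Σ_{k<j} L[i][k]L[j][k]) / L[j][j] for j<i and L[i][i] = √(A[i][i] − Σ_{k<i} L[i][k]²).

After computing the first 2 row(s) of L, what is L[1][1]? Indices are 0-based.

Step 1: L[0][0] = √(9) = 3.
  L[1][0] = (3) / L[0][0] = 1.
Step 2: L[1][1] = √(9) = 3.

L[1][1] = 3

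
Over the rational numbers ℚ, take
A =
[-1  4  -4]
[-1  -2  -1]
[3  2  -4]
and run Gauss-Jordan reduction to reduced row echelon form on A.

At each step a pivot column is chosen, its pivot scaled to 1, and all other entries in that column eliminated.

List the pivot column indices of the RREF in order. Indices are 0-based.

pivot columns: 0, 1, 2

[1] R0 /= -1  ⇒  (1, -4, 4)
     R1 -= -1·R0  ⇒  (0, -6, 3)
     R2 -= 3·R0  ⇒  (0, 14, -16)
[2] R1 /= -6  ⇒  (0, 1, -1/2)
     R0 -= -4·R1  ⇒  (1, 0, 2)
     R2 -= 14·R1  ⇒  (0, 0, -9)
[3] R2 /= -9  ⇒  (0, 0, 1)
     R0 -= 2·R2  ⇒  (1, 0, 0)
     R1 -= -1/2·R2  ⇒  (0, 1, 0)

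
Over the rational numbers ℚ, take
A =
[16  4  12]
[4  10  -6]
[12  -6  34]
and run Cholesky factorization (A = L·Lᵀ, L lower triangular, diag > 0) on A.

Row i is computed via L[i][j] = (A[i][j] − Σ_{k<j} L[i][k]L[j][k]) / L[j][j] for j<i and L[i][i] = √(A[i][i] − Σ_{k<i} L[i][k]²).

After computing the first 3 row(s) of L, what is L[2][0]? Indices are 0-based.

Step 1: L[0][0] = √(16) = 4.
  L[1][0] = (4) / L[0][0] = 1.
Step 2: L[1][1] = √(9) = 3.
  L[2][0] = (12) / L[0][0] = 3.
  L[2][1] = (-9) / L[1][1] = -3.
Step 3: L[2][2] = √(16) = 4.

L[2][0] = 3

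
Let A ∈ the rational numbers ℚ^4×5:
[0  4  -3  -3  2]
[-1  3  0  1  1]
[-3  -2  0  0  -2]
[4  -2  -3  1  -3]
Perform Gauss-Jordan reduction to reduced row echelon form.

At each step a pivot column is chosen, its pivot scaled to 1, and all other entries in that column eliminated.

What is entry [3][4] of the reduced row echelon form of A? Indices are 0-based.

step 1: exchange rows 0,1
step 1: normalize row 0 (÷-1) = (1, -3, 0, -1, -1)
  row 2: subtract -3×row0 = (0, -11, 0, -3, -5)
  row 3: subtract 4×row0 = (0, 10, -3, 5, 1)
step 2: normalize row 1 (÷4) = (0, 1, -3/4, -3/4, 1/2)
  row 0: subtract -3×row1 = (1, 0, -9/4, -13/4, 1/2)
  row 2: subtract -11×row1 = (0, 0, -33/4, -45/4, 1/2)
  row 3: subtract 10×row1 = (0, 0, 9/2, 25/2, -4)
step 3: normalize row 2 (÷-33/4) = (0, 0, 1, 15/11, -2/33)
  row 0: subtract -9/4×row2 = (1, 0, 0, -2/11, 4/11)
  row 1: subtract -3/4×row2 = (0, 1, 0, 3/11, 5/11)
  row 3: subtract 9/2×row2 = (0, 0, 0, 70/11, -41/11)
step 4: normalize row 3 (÷70/11) = (0, 0, 0, 1, -41/70)
  row 0: subtract -2/11×row3 = (1, 0, 0, 0, 9/35)
  row 1: subtract 3/11×row3 = (0, 1, 0, 0, 43/70)
  row 2: subtract 15/11×row3 = (0, 0, 1, 0, 31/42)

M[3][4] = -41/70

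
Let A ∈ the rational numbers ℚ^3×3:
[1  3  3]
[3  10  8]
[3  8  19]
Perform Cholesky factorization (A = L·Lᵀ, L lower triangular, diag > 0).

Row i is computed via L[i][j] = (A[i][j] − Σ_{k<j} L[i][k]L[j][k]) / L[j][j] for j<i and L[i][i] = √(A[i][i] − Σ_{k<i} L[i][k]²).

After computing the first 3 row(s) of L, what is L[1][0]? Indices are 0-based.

L[1][0] = 3

Step 1: L[0][0] = √(1) = 1.
  L[1][0] = (3) / L[0][0] = 3.
Step 2: L[1][1] = √(1) = 1.
  L[2][0] = (3) / L[0][0] = 3.
  L[2][1] = (-1) / L[1][1] = -1.
Step 3: L[2][2] = √(9) = 3.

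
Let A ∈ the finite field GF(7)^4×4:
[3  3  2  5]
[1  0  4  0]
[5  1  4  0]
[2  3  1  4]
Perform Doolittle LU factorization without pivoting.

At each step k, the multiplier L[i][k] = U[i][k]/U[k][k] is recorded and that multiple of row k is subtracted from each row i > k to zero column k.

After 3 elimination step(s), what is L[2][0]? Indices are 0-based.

k=0: U[0][0]=3
  eliminate (1,0): mult=5, new row 1: (0, 6, 1, 3); set L[1][0]=5
  eliminate (2,0): mult=4, new row 2: (0, 3, 3, 1); set L[2][0]=4
  eliminate (3,0): mult=3, new row 3: (0, 1, 2, 3); set L[3][0]=3
k=1: U[1][1]=6
  eliminate (2,1): mult=4, new row 2: (0, 0, 6, 3); set L[2][1]=4
  eliminate (3,1): mult=6, new row 3: (0, 0, 3, 6); set L[3][1]=6
k=2: U[2][2]=6
  eliminate (3,2): mult=4, new row 3: (0, 0, 0, 1); set L[3][2]=4

L[2][0] = 4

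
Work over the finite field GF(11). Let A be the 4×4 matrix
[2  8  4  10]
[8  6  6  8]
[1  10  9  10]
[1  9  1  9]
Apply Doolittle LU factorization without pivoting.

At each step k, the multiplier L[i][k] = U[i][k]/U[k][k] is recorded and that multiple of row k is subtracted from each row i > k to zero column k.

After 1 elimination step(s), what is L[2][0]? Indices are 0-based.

[col 0] pivot 2
  R1 -= 4*R0 → (0, 7, 1, 1)  (L[1][0] := 4)
  R2 -= 6*R0 → (0, 6, 7, 5)  (L[2][0] := 6)
  R3 -= 6*R0 → (0, 5, 10, 4)  (L[3][0] := 6)

L[2][0] = 6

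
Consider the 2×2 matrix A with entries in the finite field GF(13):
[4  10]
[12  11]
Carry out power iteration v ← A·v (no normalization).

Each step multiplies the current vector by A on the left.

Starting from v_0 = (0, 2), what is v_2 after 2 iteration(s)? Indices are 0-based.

v_2 = (1, 1)

v_0 = (0, 2).
v_1 = A·v_0 = (7, 9).
v_2 = A·v_1 = (1, 1).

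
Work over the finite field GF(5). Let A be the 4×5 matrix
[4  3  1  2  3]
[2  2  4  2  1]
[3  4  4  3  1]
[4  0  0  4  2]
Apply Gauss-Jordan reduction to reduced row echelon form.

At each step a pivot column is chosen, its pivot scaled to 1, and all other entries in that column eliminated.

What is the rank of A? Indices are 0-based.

rank = 4

pivot(0,0)=4: scale R0 → (1, 2, 4, 3, 2)
  clear (1,0): R1 −= (2)R0 → (0, 3, 1, 1, 2)
  clear (2,0): R2 −= (3)R0 → (0, 3, 2, 4, 0)
  clear (3,0): R3 −= (4)R0 → (0, 2, 4, 2, 4)
pivot(1,1)=3: scale R1 → (0, 1, 2, 2, 4)
  clear (0,1): R0 −= (2)R1 → (1, 0, 0, 4, 4)
  clear (2,1): R2 −= (3)R1 → (0, 0, 1, 3, 3)
  clear (3,1): R3 −= (2)R1 → (0, 0, 0, 3, 1)
pivot(2,2)=1: scale R2 → (0, 0, 1, 3, 3)
  clear (1,2): R1 −= (2)R2 → (0, 1, 0, 1, 3)
pivot(3,3)=3: scale R3 → (0, 0, 0, 1, 2)
  clear (0,3): R0 −= (4)R3 → (1, 0, 0, 0, 1)
  clear (1,3): R1 −= (1)R3 → (0, 1, 0, 0, 1)
  clear (2,3): R2 −= (3)R3 → (0, 0, 1, 0, 2)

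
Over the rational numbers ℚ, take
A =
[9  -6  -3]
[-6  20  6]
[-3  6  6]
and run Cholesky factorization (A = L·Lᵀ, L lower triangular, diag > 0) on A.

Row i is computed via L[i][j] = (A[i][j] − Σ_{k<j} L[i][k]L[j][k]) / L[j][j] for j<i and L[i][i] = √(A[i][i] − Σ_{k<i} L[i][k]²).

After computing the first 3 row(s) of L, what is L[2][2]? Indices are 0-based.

L[2][2] = 2

Step 1: L[0][0] = √(9) = 3.
  L[1][0] = (-6) / L[0][0] = -2.
Step 2: L[1][1] = √(16) = 4.
  L[2][0] = (-3) / L[0][0] = -1.
  L[2][1] = (4) / L[1][1] = 1.
Step 3: L[2][2] = √(4) = 2.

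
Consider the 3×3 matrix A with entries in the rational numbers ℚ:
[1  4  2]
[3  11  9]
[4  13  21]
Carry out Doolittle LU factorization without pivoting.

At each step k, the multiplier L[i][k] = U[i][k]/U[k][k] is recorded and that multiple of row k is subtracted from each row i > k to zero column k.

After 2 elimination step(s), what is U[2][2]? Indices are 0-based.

[col 0] pivot 1
  R1 -= 3*R0 → (0, -1, 3)  (L[1][0] := 3)
  R2 -= 4*R0 → (0, -3, 13)  (L[2][0] := 4)
[col 1] pivot -1
  R2 -= 3*R1 → (0, 0, 4)  (L[2][1] := 3)

U[2][2] = 4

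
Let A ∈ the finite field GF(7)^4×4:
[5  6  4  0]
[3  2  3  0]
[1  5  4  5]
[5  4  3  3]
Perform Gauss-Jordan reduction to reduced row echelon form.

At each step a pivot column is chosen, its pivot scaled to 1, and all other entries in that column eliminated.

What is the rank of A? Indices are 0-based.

pivot(0,0)=5: scale R0 → (1, 4, 5, 0)
  clear (1,0): R1 −= (3)R0 → (0, 4, 2, 0)
  clear (2,0): R2 −= (1)R0 → (0, 1, 6, 5)
  clear (3,0): R3 −= (5)R0 → (0, 5, 6, 3)
pivot(1,1)=4: scale R1 → (0, 1, 4, 0)
  clear (0,1): R0 −= (4)R1 → (1, 0, 3, 0)
  clear (2,1): R2 −= (1)R1 → (0, 0, 2, 5)
  clear (3,1): R3 −= (5)R1 → (0, 0, 0, 3)
pivot(2,2)=2: scale R2 → (0, 0, 1, 6)
  clear (0,2): R0 −= (3)R2 → (1, 0, 0, 3)
  clear (1,2): R1 −= (4)R2 → (0, 1, 0, 4)
pivot(3,3)=3: scale R3 → (0, 0, 0, 1)
  clear (0,3): R0 −= (3)R3 → (1, 0, 0, 0)
  clear (1,3): R1 −= (4)R3 → (0, 1, 0, 0)
  clear (2,3): R2 −= (6)R3 → (0, 0, 1, 0)

rank = 4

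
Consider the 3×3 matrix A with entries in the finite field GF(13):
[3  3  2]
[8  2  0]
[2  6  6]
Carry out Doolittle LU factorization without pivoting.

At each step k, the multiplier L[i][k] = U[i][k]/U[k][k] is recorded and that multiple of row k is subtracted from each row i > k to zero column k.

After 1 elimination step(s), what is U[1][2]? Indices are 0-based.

k=0: U[0][0]=3
  eliminate (1,0): mult=7, new row 1: (0, 7, 12); set L[1][0]=7
  eliminate (2,0): mult=5, new row 2: (0, 4, 9); set L[2][0]=5

U[1][2] = 12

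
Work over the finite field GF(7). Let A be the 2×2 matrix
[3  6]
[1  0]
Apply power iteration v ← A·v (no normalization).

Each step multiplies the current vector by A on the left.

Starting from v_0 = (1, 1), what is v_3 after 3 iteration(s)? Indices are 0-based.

v_3 = (6, 5)

v_0 = (1, 1).
v_1 = A·v_0 = (2, 1).
v_2 = A·v_1 = (5, 2).
v_3 = A·v_2 = (6, 5).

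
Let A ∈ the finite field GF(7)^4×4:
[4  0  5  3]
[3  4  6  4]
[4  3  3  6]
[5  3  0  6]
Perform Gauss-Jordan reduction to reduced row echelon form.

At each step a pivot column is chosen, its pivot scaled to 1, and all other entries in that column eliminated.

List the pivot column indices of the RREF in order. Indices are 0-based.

step 1: normalize row 0 (÷4) = (1, 0, 3, 6)
  row 1: subtract 3×row0 = (0, 4, 4, 0)
  row 2: subtract 4×row0 = (0, 3, 5, 3)
  row 3: subtract 5×row0 = (0, 3, 6, 4)
step 2: normalize row 1 (÷4) = (0, 1, 1, 0)
  row 2: subtract 3×row1 = (0, 0, 2, 3)
  row 3: subtract 3×row1 = (0, 0, 3, 4)
step 3: normalize row 2 (÷2) = (0, 0, 1, 5)
  row 0: subtract 3×row2 = (1, 0, 0, 5)
  row 1: subtract 1×row2 = (0, 1, 0, 2)
  row 3: subtract 3×row2 = (0, 0, 0, 3)
step 4: normalize row 3 (÷3) = (0, 0, 0, 1)
  row 0: subtract 5×row3 = (1, 0, 0, 0)
  row 1: subtract 2×row3 = (0, 1, 0, 0)
  row 2: subtract 5×row3 = (0, 0, 1, 0)

pivot columns: 0, 1, 2, 3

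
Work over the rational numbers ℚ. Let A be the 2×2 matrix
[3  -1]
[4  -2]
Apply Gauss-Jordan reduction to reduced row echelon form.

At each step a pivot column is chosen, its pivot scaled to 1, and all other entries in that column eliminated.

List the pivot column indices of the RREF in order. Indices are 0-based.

step 1: normalize row 0 (÷3) = (1, -1/3)
  row 1: subtract 4×row0 = (0, -2/3)
step 2: normalize row 1 (÷-2/3) = (0, 1)
  row 0: subtract -1/3×row1 = (1, 0)

pivot columns: 0, 1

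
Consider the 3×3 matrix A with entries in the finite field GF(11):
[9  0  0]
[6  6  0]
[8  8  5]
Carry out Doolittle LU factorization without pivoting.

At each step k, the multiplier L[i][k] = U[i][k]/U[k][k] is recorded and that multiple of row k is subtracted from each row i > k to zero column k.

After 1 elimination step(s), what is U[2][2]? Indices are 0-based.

Step 1: pivot at (0,0) is 9.
  row1 ← row1 − (8)·row0  ⇒  L[1][0]=8, U row1=(0, 6, 0)
  row2 ← row2 − (7)·row0  ⇒  L[2][0]=7, U row2=(0, 8, 5)

U[2][2] = 5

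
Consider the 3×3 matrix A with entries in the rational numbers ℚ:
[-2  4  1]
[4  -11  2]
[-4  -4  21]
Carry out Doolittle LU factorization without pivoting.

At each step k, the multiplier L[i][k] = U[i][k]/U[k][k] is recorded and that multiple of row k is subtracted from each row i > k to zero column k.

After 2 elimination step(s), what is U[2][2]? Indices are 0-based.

U[2][2] = 3

Step 1: pivot at (0,0) is -2.
  row1 ← row1 − (-2)·row0  ⇒  L[1][0]=-2, U row1=(0, -3, 4)
  row2 ← row2 − (2)·row0  ⇒  L[2][0]=2, U row2=(0, -12, 19)
Step 2: pivot at (1,1) is -3.
  row2 ← row2 − (4)·row1  ⇒  L[2][1]=4, U row2=(0, 0, 3)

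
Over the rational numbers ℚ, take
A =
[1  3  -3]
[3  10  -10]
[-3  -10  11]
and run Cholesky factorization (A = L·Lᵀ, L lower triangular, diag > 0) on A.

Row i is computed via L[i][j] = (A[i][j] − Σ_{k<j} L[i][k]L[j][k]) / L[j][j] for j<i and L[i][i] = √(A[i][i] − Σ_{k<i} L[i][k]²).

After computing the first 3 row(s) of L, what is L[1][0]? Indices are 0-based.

L[1][0] = 3

Step 1: L[0][0] = √(1) = 1.
  L[1][0] = (3) / L[0][0] = 3.
Step 2: L[1][1] = √(1) = 1.
  L[2][0] = (-3) / L[0][0] = -3.
  L[2][1] = (-1) / L[1][1] = -1.
Step 3: L[2][2] = √(1) = 1.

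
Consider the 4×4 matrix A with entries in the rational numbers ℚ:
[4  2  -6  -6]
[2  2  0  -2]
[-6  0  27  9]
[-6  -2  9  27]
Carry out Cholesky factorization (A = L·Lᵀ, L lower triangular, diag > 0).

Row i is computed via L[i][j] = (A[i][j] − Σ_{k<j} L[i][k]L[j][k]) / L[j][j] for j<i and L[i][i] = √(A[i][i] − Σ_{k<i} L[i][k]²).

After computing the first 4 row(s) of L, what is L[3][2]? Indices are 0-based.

L[3][2] = -1

Step 1: L[0][0] = √(4) = 2.
  L[1][0] = (2) / L[0][0] = 1.
Step 2: L[1][1] = √(1) = 1.
  L[2][0] = (-6) / L[0][0] = -3.
  L[2][1] = (3) / L[1][1] = 3.
Step 3: L[2][2] = √(9) = 3.
  L[3][0] = (-6) / L[0][0] = -3.
  L[3][1] = (1) / L[1][1] = 1.
  L[3][2] = (-3) / L[2][2] = -1.
Step 4: L[3][3] = √(16) = 4.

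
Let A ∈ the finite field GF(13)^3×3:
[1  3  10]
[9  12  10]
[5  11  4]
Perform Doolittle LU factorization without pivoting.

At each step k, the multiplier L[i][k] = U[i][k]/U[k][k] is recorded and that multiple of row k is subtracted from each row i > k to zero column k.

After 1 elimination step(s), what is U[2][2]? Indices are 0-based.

U[2][2] = 6

[col 0] pivot 1
  R1 -= 9*R0 → (0, 11, 11)  (L[1][0] := 9)
  R2 -= 5*R0 → (0, 9, 6)  (L[2][0] := 5)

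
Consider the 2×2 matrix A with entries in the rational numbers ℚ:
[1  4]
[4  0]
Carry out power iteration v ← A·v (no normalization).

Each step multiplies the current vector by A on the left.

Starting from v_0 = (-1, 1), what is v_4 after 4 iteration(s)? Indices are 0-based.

v_4 = (-173, 140)

v_0 = (-1, 1).
v_1 = A·v_0 = (3, -4).
v_2 = A·v_1 = (-13, 12).
v_3 = A·v_2 = (35, -52).
v_4 = A·v_3 = (-173, 140).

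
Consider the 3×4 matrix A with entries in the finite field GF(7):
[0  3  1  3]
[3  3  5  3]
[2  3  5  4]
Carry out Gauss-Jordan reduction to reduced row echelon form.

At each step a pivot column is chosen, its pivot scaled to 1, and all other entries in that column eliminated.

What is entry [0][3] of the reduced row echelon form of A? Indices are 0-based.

M[0][3] = 6

step 1: exchange rows 0,1
step 1: normalize row 0 (÷3) = (1, 1, 4, 1)
  row 2: subtract 2×row0 = (0, 1, 4, 2)
step 2: normalize row 1 (÷3) = (0, 1, 5, 1)
  row 0: subtract 1×row1 = (1, 0, 6, 0)
  row 2: subtract 1×row1 = (0, 0, 6, 1)
step 3: normalize row 2 (÷6) = (0, 0, 1, 6)
  row 0: subtract 6×row2 = (1, 0, 0, 6)
  row 1: subtract 5×row2 = (0, 1, 0, 6)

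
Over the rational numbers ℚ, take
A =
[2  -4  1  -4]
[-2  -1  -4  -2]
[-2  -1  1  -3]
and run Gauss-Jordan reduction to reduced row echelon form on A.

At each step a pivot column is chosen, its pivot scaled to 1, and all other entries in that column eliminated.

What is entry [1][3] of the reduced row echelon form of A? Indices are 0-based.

M[1][3] = 33/25

pivot(0,0)=2: scale R0 → (1, -2, 1/2, -2)
  clear (1,0): R1 −= (-2)R0 → (0, -5, -3, -6)
  clear (2,0): R2 −= (-2)R0 → (0, -5, 2, -7)
pivot(1,1)=-5: scale R1 → (0, 1, 3/5, 6/5)
  clear (0,1): R0 −= (-2)R1 → (1, 0, 17/10, 2/5)
  clear (2,1): R2 −= (-5)R1 → (0, 0, 5, -1)
pivot(2,2)=5: scale R2 → (0, 0, 1, -1/5)
  clear (0,2): R0 −= (17/10)R2 → (1, 0, 0, 37/50)
  clear (1,2): R1 −= (3/5)R2 → (0, 1, 0, 33/25)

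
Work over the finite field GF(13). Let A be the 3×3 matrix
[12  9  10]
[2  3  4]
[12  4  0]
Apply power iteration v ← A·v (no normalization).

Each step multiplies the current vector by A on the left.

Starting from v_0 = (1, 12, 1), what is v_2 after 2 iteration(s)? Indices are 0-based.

v_2 = (3, 2, 12)

v_0 = (1, 12, 1).
v_1 = A·v_0 = (0, 3, 8).
v_2 = A·v_1 = (3, 2, 12).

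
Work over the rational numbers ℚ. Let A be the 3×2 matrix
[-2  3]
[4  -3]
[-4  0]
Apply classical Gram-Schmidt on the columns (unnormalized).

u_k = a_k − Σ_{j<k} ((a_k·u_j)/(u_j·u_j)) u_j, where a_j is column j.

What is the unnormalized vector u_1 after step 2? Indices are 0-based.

u_1 = (2, -1, -2)

Step 1: u_0 = a_0 = (-2, 4, -4).
Step 2: u_1 = a_1 − (-1/2)·u_0 = (2, -1, -2).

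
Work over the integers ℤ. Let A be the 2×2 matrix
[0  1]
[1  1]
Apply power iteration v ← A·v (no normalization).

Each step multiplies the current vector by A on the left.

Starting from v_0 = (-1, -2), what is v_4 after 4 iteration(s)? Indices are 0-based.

v_4 = (-8, -13)

v_0 = (-1, -2).
v_1 = A·v_0 = (-2, -3).
v_2 = A·v_1 = (-3, -5).
v_3 = A·v_2 = (-5, -8).
v_4 = A·v_3 = (-8, -13).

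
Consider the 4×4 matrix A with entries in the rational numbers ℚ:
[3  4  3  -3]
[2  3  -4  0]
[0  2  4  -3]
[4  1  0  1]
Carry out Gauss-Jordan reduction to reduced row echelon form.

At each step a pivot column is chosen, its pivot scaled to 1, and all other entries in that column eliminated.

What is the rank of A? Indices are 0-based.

pivot(0,0)=3: scale R0 → (1, 4/3, 1, -1)
  clear (1,0): R1 −= (2)R0 → (0, 1/3, -6, 2)
  clear (3,0): R3 −= (4)R0 → (0, -13/3, -4, 5)
pivot(1,1)=1/3: scale R1 → (0, 1, -18, 6)
  clear (0,1): R0 −= (4/3)R1 → (1, 0, 25, -9)
  clear (2,1): R2 −= (2)R1 → (0, 0, 40, -15)
  clear (3,1): R3 −= (-13/3)R1 → (0, 0, -82, 31)
pivot(2,2)=40: scale R2 → (0, 0, 1, -3/8)
  clear (0,2): R0 −= (25)R2 → (1, 0, 0, 3/8)
  clear (1,2): R1 −= (-18)R2 → (0, 1, 0, -3/4)
  clear (3,2): R3 −= (-82)R2 → (0, 0, 0, 1/4)
pivot(3,3)=1/4: scale R3 → (0, 0, 0, 1)
  clear (0,3): R0 −= (3/8)R3 → (1, 0, 0, 0)
  clear (1,3): R1 −= (-3/4)R3 → (0, 1, 0, 0)
  clear (2,3): R2 −= (-3/8)R3 → (0, 0, 1, 0)

rank = 4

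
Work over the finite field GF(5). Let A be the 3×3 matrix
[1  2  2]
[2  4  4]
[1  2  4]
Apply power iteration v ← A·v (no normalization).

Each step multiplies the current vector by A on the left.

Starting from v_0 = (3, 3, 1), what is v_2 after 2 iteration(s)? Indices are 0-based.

v_2 = (1, 2, 2)

v_0 = (3, 3, 1).
v_1 = A·v_0 = (1, 2, 3).
v_2 = A·v_1 = (1, 2, 2).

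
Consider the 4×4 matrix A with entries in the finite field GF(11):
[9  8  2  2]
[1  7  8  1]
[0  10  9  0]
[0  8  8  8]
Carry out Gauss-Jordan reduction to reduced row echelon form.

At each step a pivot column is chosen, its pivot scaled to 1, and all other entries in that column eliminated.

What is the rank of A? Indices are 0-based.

pivot(0,0)=9: scale R0 → (1, 7, 10, 10)
  clear (1,0): R1 −= (1)R0 → (0, 0, 9, 2)
pivot(1,1): swap R1↔R2
pivot(1,1)=10: scale R1 → (0, 1, 2, 0)
  clear (0,1): R0 −= (7)R1 → (1, 0, 7, 10)
  clear (3,1): R3 −= (8)R1 → (0, 0, 3, 8)
pivot(2,2)=9: scale R2 → (0, 0, 1, 10)
  clear (0,2): R0 −= (7)R2 → (1, 0, 0, 6)
  clear (1,2): R1 −= (2)R2 → (0, 1, 0, 2)
  clear (3,2): R3 −= (3)R2 → (0, 0, 0, 0)
col 3: no nonzero at/below row 3; advance.

rank = 3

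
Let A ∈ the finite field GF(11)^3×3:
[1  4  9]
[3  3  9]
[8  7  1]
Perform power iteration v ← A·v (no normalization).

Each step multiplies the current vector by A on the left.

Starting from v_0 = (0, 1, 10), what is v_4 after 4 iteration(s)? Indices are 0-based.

v_0 = (0, 1, 10).
v_1 = A·v_0 = (6, 5, 6).
v_2 = A·v_1 = (3, 10, 1).
v_3 = A·v_2 = (8, 4, 7).
v_4 = A·v_3 = (10, 0, 0).

v_4 = (10, 0, 0)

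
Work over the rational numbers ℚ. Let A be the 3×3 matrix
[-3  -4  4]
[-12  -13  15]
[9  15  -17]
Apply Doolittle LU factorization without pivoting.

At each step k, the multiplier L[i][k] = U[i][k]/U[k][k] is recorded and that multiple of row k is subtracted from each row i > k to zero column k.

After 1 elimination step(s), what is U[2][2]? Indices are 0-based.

U[2][2] = -5

k=0: U[0][0]=-3
  eliminate (1,0): mult=4, new row 1: (0, 3, -1); set L[1][0]=4
  eliminate (2,0): mult=-3, new row 2: (0, 3, -5); set L[2][0]=-3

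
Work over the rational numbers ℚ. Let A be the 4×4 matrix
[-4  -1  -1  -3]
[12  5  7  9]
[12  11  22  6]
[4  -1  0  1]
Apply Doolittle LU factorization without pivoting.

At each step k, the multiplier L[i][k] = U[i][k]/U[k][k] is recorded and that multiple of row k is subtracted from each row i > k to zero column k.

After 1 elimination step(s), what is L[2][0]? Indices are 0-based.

[col 0] pivot -4
  R1 -= -3*R0 → (0, 2, 4, 0)  (L[1][0] := -3)
  R2 -= -3*R0 → (0, 8, 19, -3)  (L[2][0] := -3)
  R3 -= -1*R0 → (0, -2, -1, -2)  (L[3][0] := -1)

L[2][0] = -3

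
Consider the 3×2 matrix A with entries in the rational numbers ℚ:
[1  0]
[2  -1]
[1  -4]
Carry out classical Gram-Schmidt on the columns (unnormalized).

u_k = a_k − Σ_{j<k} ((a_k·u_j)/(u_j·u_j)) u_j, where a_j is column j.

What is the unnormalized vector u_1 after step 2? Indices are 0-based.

Step 1: u_0 = a_0 = (1, 2, 1).
Step 2: u_1 = a_1 − (-1)·u_0 = (1, 1, -3).

u_1 = (1, 1, -3)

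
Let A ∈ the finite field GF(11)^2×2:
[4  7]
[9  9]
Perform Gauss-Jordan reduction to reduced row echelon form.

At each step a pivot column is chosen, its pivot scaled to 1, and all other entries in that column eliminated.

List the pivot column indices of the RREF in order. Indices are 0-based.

[1] R0 /= 4  ⇒  (1, 10)
     R1 -= 9·R0  ⇒  (0, 7)
[2] R1 /= 7  ⇒  (0, 1)
     R0 -= 10·R1  ⇒  (1, 0)

pivot columns: 0, 1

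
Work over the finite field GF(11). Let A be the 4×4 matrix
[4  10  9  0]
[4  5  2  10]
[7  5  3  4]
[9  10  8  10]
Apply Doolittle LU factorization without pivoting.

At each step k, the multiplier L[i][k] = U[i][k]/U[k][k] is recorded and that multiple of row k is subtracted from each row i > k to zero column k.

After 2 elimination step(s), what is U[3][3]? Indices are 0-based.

Step 1: pivot at (0,0) is 4.
  row1 ← row1 − (1)·row0  ⇒  L[1][0]=1, U row1=(0, 6, 4, 10)
  row2 ← row2 − (10)·row0  ⇒  L[2][0]=10, U row2=(0, 4, 1, 4)
  row3 ← row3 − (5)·row0  ⇒  L[3][0]=5, U row3=(0, 4, 7, 10)
Step 2: pivot at (1,1) is 6.
  row2 ← row2 − (8)·row1  ⇒  L[2][1]=8, U row2=(0, 0, 2, 1)
  row3 ← row3 − (8)·row1  ⇒  L[3][1]=8, U row3=(0, 0, 8, 7)

U[3][3] = 7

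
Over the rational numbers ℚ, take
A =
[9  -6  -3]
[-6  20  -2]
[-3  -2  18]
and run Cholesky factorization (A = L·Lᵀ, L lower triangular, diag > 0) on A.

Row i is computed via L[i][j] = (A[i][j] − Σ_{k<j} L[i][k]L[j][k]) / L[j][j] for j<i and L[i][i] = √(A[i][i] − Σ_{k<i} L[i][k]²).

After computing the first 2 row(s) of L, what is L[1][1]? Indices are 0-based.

Step 1: L[0][0] = √(9) = 3.
  L[1][0] = (-6) / L[0][0] = -2.
Step 2: L[1][1] = √(16) = 4.

L[1][1] = 4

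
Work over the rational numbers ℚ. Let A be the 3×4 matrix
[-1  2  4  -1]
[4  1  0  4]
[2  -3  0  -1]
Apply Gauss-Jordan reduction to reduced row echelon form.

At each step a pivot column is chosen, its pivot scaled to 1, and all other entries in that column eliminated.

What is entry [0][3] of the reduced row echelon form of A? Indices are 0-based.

M[0][3] = 11/14

[1] R0 /= -1  ⇒  (1, -2, -4, 1)
     R1 -= 4·R0  ⇒  (0, 9, 16, 0)
     R2 -= 2·R0  ⇒  (0, 1, 8, -3)
[2] R1 /= 9  ⇒  (0, 1, 16/9, 0)
     R0 -= -2·R1  ⇒  (1, 0, -4/9, 1)
     R2 -= 1·R1  ⇒  (0, 0, 56/9, -3)
[3] R2 /= 56/9  ⇒  (0, 0, 1, -27/56)
     R0 -= -4/9·R2  ⇒  (1, 0, 0, 11/14)
     R1 -= 16/9·R2  ⇒  (0, 1, 0, 6/7)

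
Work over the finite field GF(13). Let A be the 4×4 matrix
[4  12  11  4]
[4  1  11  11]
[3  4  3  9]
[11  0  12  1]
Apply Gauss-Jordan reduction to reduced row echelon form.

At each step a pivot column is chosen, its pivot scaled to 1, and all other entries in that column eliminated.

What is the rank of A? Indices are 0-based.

rank = 4

step 1: normalize row 0 (÷4) = (1, 3, 6, 1)
  row 1: subtract 4×row0 = (0, 2, 0, 7)
  row 2: subtract 3×row0 = (0, 8, 11, 6)
  row 3: subtract 11×row0 = (0, 6, 11, 3)
step 2: normalize row 1 (÷2) = (0, 1, 0, 10)
  row 0: subtract 3×row1 = (1, 0, 6, 10)
  row 2: subtract 8×row1 = (0, 0, 11, 4)
  row 3: subtract 6×row1 = (0, 0, 11, 8)
step 3: normalize row 2 (÷11) = (0, 0, 1, 11)
  row 0: subtract 6×row2 = (1, 0, 0, 9)
  row 3: subtract 11×row2 = (0, 0, 0, 4)
step 4: normalize row 3 (÷4) = (0, 0, 0, 1)
  row 0: subtract 9×row3 = (1, 0, 0, 0)
  row 1: subtract 10×row3 = (0, 1, 0, 0)
  row 2: subtract 11×row3 = (0, 0, 1, 0)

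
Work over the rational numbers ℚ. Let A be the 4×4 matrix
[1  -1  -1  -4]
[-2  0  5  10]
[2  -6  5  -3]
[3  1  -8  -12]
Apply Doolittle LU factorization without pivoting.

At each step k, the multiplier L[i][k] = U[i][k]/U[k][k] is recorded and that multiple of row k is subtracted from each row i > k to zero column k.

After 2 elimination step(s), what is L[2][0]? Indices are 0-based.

L[2][0] = 2

k=0: U[0][0]=1
  eliminate (1,0): mult=-2, new row 1: (0, -2, 3, 2); set L[1][0]=-2
  eliminate (2,0): mult=2, new row 2: (0, -4, 7, 5); set L[2][0]=2
  eliminate (3,0): mult=3, new row 3: (0, 4, -5, 0); set L[3][0]=3
k=1: U[1][1]=-2
  eliminate (2,1): mult=2, new row 2: (0, 0, 1, 1); set L[2][1]=2
  eliminate (3,1): mult=-2, new row 3: (0, 0, 1, 4); set L[3][1]=-2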